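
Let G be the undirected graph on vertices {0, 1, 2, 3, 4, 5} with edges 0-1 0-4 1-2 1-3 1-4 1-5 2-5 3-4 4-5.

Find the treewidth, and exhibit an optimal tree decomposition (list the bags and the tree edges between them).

Treewidth 2.
Bags: B1 = {1, 4, 5}  B2 = {1, 2, 5}  B3 = {1, 3, 4}  B4 = {0, 1, 4}
Tree: B1–B2, B1–B3, B3–B4

Every bag has size at most 3, so the width is 3 − 1 = 2 and tw(G) ≤ 2. On the other hand G contains the 3-clique {1, 2, 5}. A clique must lie in a single bag of any decomposition, so no decomposition can have width below 2. Therefore the treewidth is 2.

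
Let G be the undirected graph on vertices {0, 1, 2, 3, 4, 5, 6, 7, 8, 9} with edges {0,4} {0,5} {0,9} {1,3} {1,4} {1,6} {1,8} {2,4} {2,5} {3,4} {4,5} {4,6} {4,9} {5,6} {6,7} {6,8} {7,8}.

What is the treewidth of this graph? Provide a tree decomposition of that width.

Every bag has size at most 3, so the width is 3 − 1 = 2 and tw(G) ≤ 2. For the lower bound, the 3 vertices {1, 6, 8} are pairwise adjacent, and any tree decomposition puts a clique entirely inside one bag — forcing width ≥ 2. Therefore the treewidth is 2.

Treewidth 2.
One optimal decomposition is:
Bags: B1 = {1, 4, 6}  B2 = {4, 5, 6}  B3 = {2, 4, 5}  B4 = {0, 4, 5}  B5 = {1, 6, 8}  B6 = {1, 3, 4}  B7 = {6, 7, 8}  B8 = {0, 4, 9}
Tree: B1–B2, B2–B3, B3–B4, B1–B5, B1–B6, B5–B7, B4–B8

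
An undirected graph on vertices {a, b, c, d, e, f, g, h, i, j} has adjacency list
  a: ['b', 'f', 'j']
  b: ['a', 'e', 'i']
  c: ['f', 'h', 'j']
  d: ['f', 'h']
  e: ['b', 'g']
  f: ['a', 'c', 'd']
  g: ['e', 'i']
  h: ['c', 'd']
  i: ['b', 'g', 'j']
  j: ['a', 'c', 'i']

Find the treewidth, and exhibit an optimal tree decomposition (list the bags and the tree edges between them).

Treewidth 2.
One such decomposition:
Bags: B1 = {e, g, i}  B2 = {b, e, i}  B3 = {b, i, j}  B4 = {a, b, j}  B5 = {a, c, j}  B6 = {a, c, f}  B7 = {c, f, h}  B8 = {d, f, h}
Tree: B1–B2, B2–B3, B3–B4, B4–B5, B5–B6, B6–B7, B7–B8

The largest bag has 3 vertices, giving width 2; this decomposition certifies tw(G) ≤ 2. The edges g–e–b–i–g form a cycle, so G is not a tree and its treewidth is at least 2. The upper and lower bounds meet at 2, so that is the treewidth.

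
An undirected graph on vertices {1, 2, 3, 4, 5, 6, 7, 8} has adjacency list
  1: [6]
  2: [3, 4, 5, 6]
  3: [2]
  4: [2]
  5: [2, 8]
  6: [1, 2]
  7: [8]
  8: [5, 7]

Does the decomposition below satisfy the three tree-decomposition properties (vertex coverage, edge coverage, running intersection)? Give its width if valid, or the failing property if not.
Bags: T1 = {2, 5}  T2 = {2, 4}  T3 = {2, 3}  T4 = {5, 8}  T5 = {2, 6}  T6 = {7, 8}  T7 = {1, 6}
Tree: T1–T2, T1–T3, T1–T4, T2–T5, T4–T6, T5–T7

Every vertex of G appears in some bag (union = {1, 2, 3, 4, 5, 6, 7, 8}); every edge is covered by a bag; and for each vertex v the set of bags containing v is connected in the bag tree. The decomposition is therefore valid. The largest bag has 2 vertices, so the width is 1.

Yes; width 1.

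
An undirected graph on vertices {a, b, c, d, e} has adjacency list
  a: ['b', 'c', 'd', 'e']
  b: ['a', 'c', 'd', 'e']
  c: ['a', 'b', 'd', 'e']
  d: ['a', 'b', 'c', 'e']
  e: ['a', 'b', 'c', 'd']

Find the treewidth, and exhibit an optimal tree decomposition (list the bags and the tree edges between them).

Treewidth 4.
One such decomposition:
Bags: B1 = {a, b, c, d, e}
Tree: (single bag)

A single bag containing all 5 vertices is trivially a valid decomposition of width 4. Conversely, {a, b, c, d, e} is a clique of size 5, and the vertices of any clique must share a bag in every tree decomposition; so some bag has ≥ 5 vertices and tw(G) ≥ 4. Therefore the treewidth is 4.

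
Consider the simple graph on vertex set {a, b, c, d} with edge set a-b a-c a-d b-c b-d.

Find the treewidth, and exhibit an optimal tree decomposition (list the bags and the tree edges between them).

Each bag holds 3 vertices, so the decomposition has width 2, which upper-bounds the treewidth. For the lower bound, the 3 vertices {a, b, d} are pairwise adjacent, and any tree decomposition puts a clique entirely inside one bag — forcing width ≥ 2. The upper and lower bounds meet at 2, so that is the treewidth.

Treewidth 2.
One such decomposition:
Bags: B1 = {a, b, d}  B2 = {a, b, c}
Tree: B1–B2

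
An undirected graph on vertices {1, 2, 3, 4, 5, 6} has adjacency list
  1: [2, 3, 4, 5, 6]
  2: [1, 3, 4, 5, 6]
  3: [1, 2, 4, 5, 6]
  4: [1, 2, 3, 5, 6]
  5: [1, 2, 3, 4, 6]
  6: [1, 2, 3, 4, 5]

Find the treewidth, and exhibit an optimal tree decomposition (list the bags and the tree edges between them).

Treewidth 5.
One such decomposition:
Bags: B1 = {1, 2, 3, 4, 5, 6}
Tree: (single bag)

With just one bag of size 6, the width is 6 − 1 = 5, so tw(G) ≤ 5. For the lower bound, the 6 vertices {1, 2, 3, 4, 5, 6} are pairwise adjacent, and any tree decomposition puts a clique entirely inside one bag — forcing width ≥ 5. Hence tw(G) = 5 exactly.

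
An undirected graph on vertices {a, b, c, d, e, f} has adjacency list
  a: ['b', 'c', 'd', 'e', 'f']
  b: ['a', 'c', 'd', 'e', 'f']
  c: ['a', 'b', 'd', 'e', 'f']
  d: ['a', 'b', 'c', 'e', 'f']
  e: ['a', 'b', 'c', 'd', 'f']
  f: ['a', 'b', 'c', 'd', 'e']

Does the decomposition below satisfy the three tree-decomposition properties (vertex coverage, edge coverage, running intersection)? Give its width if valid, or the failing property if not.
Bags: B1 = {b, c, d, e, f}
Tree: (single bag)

No — vertex a appears in no bag.

A tree decomposition must satisfy three properties: every vertex lies in some bag; for every edge, both endpoints lie together in some bag; and for every vertex, the bags containing it form a connected subtree. Here vertex a appears in no bag, so the decomposition is invalid.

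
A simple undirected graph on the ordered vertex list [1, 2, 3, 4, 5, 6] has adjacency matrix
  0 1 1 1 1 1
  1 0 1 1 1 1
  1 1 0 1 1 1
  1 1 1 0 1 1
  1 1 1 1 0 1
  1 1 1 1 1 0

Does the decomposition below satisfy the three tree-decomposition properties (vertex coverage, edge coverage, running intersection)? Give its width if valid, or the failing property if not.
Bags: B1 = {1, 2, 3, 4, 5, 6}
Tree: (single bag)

Vertex coverage: the bags together contain {1, 2, 3, 4, 5, 6}, the full vertex set. Edge coverage: each edge of G has both endpoints in at least one bag. Running intersection: for every vertex, the bags containing it form a connected subtree. All three properties hold, so this is a valid tree decomposition of width max|bag| − 1 = 5, and hence tw(G) ≤ 5.

Yes; width 5.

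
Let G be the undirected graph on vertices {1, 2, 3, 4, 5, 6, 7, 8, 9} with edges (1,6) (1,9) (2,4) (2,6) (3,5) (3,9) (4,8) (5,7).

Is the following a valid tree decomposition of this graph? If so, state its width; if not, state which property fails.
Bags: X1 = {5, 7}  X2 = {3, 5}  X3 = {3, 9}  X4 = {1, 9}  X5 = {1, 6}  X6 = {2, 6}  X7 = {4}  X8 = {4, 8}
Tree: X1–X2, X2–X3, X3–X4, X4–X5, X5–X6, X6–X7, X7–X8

No — edge (2,4) lies in no bag.

A tree decomposition must satisfy three properties: every vertex lies in some bag; for every edge, both endpoints lie together in some bag; and for every vertex, the bags containing it form a connected subtree. Here edge (2,4) lies in no bag, so the decomposition is invalid.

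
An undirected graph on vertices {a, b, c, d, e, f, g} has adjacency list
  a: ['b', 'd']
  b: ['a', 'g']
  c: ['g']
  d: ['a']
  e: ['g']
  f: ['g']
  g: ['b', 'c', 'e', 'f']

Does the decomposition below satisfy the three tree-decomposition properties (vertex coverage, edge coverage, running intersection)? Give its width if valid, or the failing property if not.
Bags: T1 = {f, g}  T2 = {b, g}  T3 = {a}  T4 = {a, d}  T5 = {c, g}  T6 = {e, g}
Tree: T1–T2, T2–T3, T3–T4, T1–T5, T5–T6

No — edge (b,a) lies in no bag.

A tree decomposition must satisfy three properties: every vertex lies in some bag; for every edge, both endpoints lie together in some bag; and for every vertex, the bags containing it form a connected subtree. Here edge (b,a) lies in no bag, so the decomposition is invalid.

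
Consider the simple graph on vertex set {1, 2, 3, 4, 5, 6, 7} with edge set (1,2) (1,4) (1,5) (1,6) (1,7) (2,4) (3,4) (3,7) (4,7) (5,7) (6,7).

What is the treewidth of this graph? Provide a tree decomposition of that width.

Every bag has size at most 3, so the width is 3 − 1 = 2 and tw(G) ≤ 2. On the other hand G contains the 3-clique {1, 2, 4}. A clique must lie in a single bag of any decomposition, so no decomposition can have width below 2. The upper and lower bounds meet at 2, so that is the treewidth.

Treewidth 2.
One such decomposition:
Bags: B1 = {1, 4, 7}  B2 = {1, 6, 7}  B3 = {3, 4, 7}  B4 = {1, 5, 7}  B5 = {1, 2, 4}
Tree: B1–B2, B1–B3, B1–B4, B1–B5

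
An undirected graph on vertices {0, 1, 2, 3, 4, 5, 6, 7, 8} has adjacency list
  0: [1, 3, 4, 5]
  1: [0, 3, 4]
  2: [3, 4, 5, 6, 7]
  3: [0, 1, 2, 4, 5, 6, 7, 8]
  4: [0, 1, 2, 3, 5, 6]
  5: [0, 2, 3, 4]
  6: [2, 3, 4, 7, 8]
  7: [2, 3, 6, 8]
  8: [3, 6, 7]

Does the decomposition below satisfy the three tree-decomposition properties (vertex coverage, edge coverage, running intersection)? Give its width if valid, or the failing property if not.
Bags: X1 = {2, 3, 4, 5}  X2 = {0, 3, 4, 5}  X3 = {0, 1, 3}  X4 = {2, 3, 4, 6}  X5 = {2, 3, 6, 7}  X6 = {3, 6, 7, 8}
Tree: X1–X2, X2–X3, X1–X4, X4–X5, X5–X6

No — edge (4,1) lies in no bag.

A tree decomposition must satisfy three properties: every vertex lies in some bag; for every edge, both endpoints lie together in some bag; and for every vertex, the bags containing it form a connected subtree. Here edge (4,1) lies in no bag, so the decomposition is invalid.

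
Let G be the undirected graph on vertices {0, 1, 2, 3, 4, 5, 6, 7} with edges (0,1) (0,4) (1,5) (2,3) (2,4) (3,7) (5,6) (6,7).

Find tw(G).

2

A width-2 tree decomposition is:
Bags: B1 = {0, 2, 4}  B2 = {0, 2, 3}  B3 = {0, 3, 7}  B4 = {0, 6, 7}  B5 = {0, 5, 6}  B6 = {0, 1, 5}
Tree: B1–B2, B2–B3, B3–B4, B4–B5, B5–B6
Every bag has size at most 3, so the width is 3 − 1 = 2 and tw(G) ≤ 2. For the lower bound, G contains the cycle 0–4–2–3–7–6–5–1–0, so G is not a forest; only forests have treewidth ≤ 1, hence tw(G) ≥ 2. Therefore the treewidth is 2.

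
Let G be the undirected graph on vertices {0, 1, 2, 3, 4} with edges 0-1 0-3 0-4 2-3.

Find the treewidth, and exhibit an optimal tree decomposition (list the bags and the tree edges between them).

Treewidth 1.
One optimal decomposition is:
Bags: B1 = {0, 4}  B2 = {0, 1}  B3 = {0, 3}  B4 = {2, 3}
Tree: B1–B2, B2–B3, B3–B4

The largest bag has 2 vertices, giving width 1; this decomposition certifies tw(G) ≤ 1. Any graph with an edge has treewidth ≥ 1, and G has the edge 4–0. The upper and lower bounds meet at 1, so that is the treewidth.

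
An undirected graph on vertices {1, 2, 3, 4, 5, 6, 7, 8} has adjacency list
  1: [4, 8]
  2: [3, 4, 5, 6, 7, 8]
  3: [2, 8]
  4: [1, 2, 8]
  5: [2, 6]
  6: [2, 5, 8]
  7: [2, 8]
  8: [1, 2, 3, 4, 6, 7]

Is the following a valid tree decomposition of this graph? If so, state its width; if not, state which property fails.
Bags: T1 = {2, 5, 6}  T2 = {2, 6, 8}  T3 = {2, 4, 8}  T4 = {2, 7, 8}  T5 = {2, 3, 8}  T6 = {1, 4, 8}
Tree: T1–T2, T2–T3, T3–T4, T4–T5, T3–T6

Yes; width 2.

Every vertex of G appears in some bag (union = {1, 2, 3, 4, 5, 6, 7, 8}); every edge is covered by a bag; and for each vertex v the set of bags containing v is connected in the bag tree. The decomposition is therefore valid. The largest bag has 3 vertices, so the width is 2.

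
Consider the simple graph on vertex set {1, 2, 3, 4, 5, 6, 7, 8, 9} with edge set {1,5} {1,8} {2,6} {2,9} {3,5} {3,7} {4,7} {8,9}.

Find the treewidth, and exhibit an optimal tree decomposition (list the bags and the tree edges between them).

The largest bag has 2 vertices, giving width 1; this decomposition certifies tw(G) ≤ 1. Any graph with an edge has treewidth ≥ 1, and G has the edge 4–7. Combining the bounds, tw(G) = 1.

Treewidth 1.
One such decomposition:
Bags: B1 = {4, 7}  B2 = {3, 7}  B3 = {3, 5}  B4 = {1, 5}  B5 = {1, 8}  B6 = {8, 9}  B7 = {2, 9}  B8 = {2, 6}
Tree: B1–B2, B2–B3, B3–B4, B4–B5, B5–B6, B6–B7, B7–B8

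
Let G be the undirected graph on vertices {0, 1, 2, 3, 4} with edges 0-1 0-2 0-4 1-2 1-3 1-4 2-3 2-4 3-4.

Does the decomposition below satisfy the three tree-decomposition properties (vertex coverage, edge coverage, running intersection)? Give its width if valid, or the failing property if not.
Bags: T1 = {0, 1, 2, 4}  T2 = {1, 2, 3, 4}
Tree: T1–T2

Yes; width 3.

Every vertex of G appears in some bag (union = {0, 1, 2, 3, 4}); every edge is covered by a bag; and for each vertex v the set of bags containing v is connected in the bag tree. The decomposition is therefore valid. The largest bag has 4 vertices, so the width is 3.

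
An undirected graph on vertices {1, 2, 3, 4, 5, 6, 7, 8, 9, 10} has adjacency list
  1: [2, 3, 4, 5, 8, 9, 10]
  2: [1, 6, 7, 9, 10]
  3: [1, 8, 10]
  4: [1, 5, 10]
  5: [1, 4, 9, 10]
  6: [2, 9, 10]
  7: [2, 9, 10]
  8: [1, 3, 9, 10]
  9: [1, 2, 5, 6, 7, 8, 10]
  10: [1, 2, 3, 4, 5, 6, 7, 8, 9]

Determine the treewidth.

A width-3 tree decomposition is:
Bags: B1 = {1, 5, 9, 10}  B2 = {1, 2, 9, 10}  B3 = {1, 8, 9, 10}  B4 = {2, 6, 9, 10}  B5 = {1, 3, 8, 10}  B6 = {2, 7, 9, 10}  B7 = {1, 4, 5, 10}
Tree: B1–B2, B1–B3, B2–B4, B3–B5, B2–B6, B1–B7
Every bag has size at most 4, so the width is 4 − 1 = 3 and tw(G) ≤ 3. On the other hand G contains the 4-clique {1, 8, 9, 10}. A clique must lie in a single bag of any decomposition, so no decomposition can have width below 3. Combining the bounds, tw(G) = 3.

3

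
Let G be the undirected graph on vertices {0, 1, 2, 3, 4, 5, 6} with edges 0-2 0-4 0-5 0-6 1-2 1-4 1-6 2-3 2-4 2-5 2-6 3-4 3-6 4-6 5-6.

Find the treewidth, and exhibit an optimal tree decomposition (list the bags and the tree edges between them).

Treewidth 3.
Bags: B1 = {0, 2, 4, 6}  B2 = {2, 3, 4, 6}  B3 = {0, 2, 5, 6}  B4 = {1, 2, 4, 6}
Tree: B1–B2, B1–B3, B1–B4

Each bag holds 4 vertices, so the decomposition has width 3, which upper-bounds the treewidth. On the other hand G contains the 4-clique {0, 2, 4, 6}. A clique must lie in a single bag of any decomposition, so no decomposition can have width below 3. Therefore the treewidth is 3.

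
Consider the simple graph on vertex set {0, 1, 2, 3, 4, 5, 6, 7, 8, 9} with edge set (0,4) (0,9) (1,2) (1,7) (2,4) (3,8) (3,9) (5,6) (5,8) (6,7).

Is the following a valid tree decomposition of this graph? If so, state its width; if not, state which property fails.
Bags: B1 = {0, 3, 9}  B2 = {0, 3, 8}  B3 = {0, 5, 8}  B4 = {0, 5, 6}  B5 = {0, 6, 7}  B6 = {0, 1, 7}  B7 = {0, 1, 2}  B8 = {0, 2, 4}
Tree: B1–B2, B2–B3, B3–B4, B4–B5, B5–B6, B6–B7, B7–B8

Every vertex of G appears in some bag (union = {0, 1, 2, 3, 4, 5, 6, 7, 8, 9}); every edge is covered by a bag; and for each vertex v the set of bags containing v is connected in the bag tree. The decomposition is therefore valid. The largest bag has 3 vertices, so the width is 2.

Yes; width 2.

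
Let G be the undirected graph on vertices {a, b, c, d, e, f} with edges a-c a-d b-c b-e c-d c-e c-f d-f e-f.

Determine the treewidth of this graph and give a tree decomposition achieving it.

Treewidth 2.
Bags: B1 = {c, e, f}  B2 = {c, d, f}  B3 = {b, c, e}  B4 = {a, c, d}
Tree: B1–B2, B1–B3, B2–B4

The largest bag has 3 vertices, giving width 2; this decomposition certifies tw(G) ≤ 2. On the other hand G contains the 3-clique {a, c, d}. A clique must lie in a single bag of any decomposition, so no decomposition can have width below 2. The upper and lower bounds meet at 2, so that is the treewidth.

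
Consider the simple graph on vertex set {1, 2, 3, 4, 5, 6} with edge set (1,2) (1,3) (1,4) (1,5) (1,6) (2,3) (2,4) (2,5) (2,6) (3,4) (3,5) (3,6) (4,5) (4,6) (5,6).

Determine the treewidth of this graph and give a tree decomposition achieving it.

A single bag containing all 6 vertices is trivially a valid decomposition of width 5. Conversely, {1, 2, 3, 4, 5, 6} is a clique of size 6, and the vertices of any clique must share a bag in every tree decomposition; so some bag has ≥ 6 vertices and tw(G) ≥ 5. The upper and lower bounds meet at 5, so that is the treewidth.

Treewidth 5.
Bags: B1 = {1, 2, 3, 4, 5, 6}
Tree: (single bag)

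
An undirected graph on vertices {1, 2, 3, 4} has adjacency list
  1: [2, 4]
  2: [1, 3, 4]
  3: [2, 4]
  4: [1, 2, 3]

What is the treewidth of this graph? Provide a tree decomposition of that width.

Each bag holds 3 vertices, so the decomposition has width 2, which upper-bounds the treewidth. For the lower bound, the 3 vertices {1, 2, 4} are pairwise adjacent, and any tree decomposition puts a clique entirely inside one bag — forcing width ≥ 2. Therefore the treewidth is 2.

Treewidth 2.
One optimal decomposition is:
Bags: B1 = {2, 3, 4}  B2 = {1, 2, 4}
Tree: B1–B2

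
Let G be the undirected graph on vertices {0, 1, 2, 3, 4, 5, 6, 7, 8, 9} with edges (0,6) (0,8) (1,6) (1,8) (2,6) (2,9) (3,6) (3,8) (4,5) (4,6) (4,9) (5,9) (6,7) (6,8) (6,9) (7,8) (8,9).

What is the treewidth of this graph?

A width-2 tree decomposition is:
Bags: B1 = {2, 6, 9}  B2 = {6, 8, 9}  B3 = {4, 6, 9}  B4 = {3, 6, 8}  B5 = {6, 7, 8}  B6 = {1, 6, 8}  B7 = {0, 6, 8}  B8 = {4, 5, 9}
Tree: B1–B2, B2–B3, B2–B4, B4–B5, B4–B6, B5–B7, B3–B8
Every bag has size at most 3, so the width is 3 − 1 = 2 and tw(G) ≤ 2. Conversely, {4, 5, 9} is a clique of size 3, and the vertices of any clique must share a bag in every tree decomposition; so some bag has ≥ 3 vertices and tw(G) ≥ 2. Therefore the treewidth is 2.

2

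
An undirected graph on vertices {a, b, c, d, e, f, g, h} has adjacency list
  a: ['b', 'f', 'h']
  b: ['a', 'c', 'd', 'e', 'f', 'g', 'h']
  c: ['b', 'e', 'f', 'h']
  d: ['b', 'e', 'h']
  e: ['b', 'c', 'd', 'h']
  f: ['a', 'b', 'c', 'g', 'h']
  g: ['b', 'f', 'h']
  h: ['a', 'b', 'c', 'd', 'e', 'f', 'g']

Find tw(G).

3

A width-3 tree decomposition is:
Bags: B1 = {b, c, e, h}  B2 = {b, c, f, h}  B3 = {b, d, e, h}  B4 = {a, b, f, h}  B5 = {b, f, g, h}
Tree: B1–B2, B1–B3, B2–B4, B2–B5
The largest bag has 4 vertices, giving width 3; this decomposition certifies tw(G) ≤ 3. On the other hand G contains the 4-clique {b, d, e, h}. A clique must lie in a single bag of any decomposition, so no decomposition can have width below 3. The upper and lower bounds meet at 3, so that is the treewidth.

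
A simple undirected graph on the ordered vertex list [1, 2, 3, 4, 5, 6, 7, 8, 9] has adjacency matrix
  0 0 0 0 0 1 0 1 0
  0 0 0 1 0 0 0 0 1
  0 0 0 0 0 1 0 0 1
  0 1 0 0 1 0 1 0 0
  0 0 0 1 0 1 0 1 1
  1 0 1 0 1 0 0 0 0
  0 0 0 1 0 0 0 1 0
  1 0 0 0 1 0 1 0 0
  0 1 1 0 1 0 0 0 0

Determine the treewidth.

A width-3 tree decomposition is:
Bags: B1 = {1, 3, 6, 9}  B2 = {1, 5, 6, 9}  B3 = {1, 5, 8, 9}  B4 = {2, 5, 8, 9}  B5 = {2, 4, 5, 8}  B6 = {2, 4, 7, 8}
Tree: B1–B2, B2–B3, B3–B4, B4–B5, B5–B6
The largest bag has 4 vertices, giving width 3; this decomposition certifies tw(G) ≤ 3. For the lower bound: the 4 vertex sets {1,3,6}, {9}, {5}, {2,4,7,8} are disjoint, each induces a connected subgraph, and every pair is joined by at least one edge of G. Contracting each set to a single vertex therefore yields K_{4} as a minor, and since treewidth is minor-monotone, tw(G) ≥ tw(K_{4}) = 3. Hence tw(G) = 3 exactly.

3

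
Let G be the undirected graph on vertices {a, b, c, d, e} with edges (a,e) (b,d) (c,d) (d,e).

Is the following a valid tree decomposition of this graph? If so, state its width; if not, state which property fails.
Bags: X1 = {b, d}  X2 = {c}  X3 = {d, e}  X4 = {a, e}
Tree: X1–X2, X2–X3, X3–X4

No — edge (d,c) lies in no bag.

A tree decomposition must satisfy three properties: every vertex lies in some bag; for every edge, both endpoints lie together in some bag; and for every vertex, the bags containing it form a connected subtree. Here edge (d,c) lies in no bag, so the decomposition is invalid.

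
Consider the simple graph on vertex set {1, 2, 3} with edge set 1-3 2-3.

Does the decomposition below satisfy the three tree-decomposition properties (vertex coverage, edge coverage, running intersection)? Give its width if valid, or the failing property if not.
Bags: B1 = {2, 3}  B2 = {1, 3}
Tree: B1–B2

Yes; width 1.

Vertex coverage: the bags together contain {1, 2, 3}, the full vertex set. Edge coverage: each edge of G has both endpoints in at least one bag. Running intersection: for every vertex, the bags containing it form a connected subtree. All three properties hold, so this is a valid tree decomposition of width max|bag| − 1 = 1, and hence tw(G) ≤ 1.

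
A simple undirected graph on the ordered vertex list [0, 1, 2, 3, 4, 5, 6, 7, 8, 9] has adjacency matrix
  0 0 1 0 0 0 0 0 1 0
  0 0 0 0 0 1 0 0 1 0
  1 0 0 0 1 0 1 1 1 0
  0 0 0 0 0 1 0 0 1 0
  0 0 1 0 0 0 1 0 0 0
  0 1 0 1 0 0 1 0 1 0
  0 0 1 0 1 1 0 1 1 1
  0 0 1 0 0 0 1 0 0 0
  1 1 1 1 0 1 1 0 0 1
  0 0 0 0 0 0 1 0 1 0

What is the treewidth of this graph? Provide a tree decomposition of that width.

The largest bag has 3 vertices, giving width 2; this decomposition certifies tw(G) ≤ 2. For the lower bound, the 3 vertices {0, 2, 8} are pairwise adjacent, and any tree decomposition puts a clique entirely inside one bag — forcing width ≥ 2. Combining the bounds, tw(G) = 2.

Treewidth 2.
One optimal decomposition is:
Bags: B1 = {2, 6, 8}  B2 = {0, 2, 8}  B3 = {5, 6, 8}  B4 = {1, 5, 8}  B5 = {3, 5, 8}  B6 = {6, 8, 9}  B7 = {2, 6, 7}  B8 = {2, 4, 6}
Tree: B1–B2, B1–B3, B3–B4, B4–B5, B1–B6, B1–B7, B7–B8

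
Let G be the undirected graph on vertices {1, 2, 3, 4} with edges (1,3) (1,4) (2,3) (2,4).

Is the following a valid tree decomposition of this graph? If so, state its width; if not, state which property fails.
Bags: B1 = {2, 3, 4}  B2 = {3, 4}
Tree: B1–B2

A tree decomposition must satisfy three properties: every vertex lies in some bag; for every edge, both endpoints lie together in some bag; and for every vertex, the bags containing it form a connected subtree. Here vertex 1 appears in no bag, so the decomposition is invalid.

No — vertex 1 appears in no bag.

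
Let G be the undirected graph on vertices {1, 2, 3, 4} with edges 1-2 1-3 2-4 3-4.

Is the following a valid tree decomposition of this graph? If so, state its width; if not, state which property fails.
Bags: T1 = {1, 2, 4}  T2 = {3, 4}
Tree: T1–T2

No — edge (1,3) lies in no bag.

A tree decomposition must satisfy three properties: every vertex lies in some bag; for every edge, both endpoints lie together in some bag; and for every vertex, the bags containing it form a connected subtree. Here edge (1,3) lies in no bag, so the decomposition is invalid.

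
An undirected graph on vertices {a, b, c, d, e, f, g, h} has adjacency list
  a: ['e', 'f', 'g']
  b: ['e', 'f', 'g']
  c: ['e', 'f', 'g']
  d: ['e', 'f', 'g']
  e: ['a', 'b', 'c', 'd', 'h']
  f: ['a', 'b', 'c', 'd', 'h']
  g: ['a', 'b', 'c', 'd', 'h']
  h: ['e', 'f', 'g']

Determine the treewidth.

A width-3 tree decomposition is:
Bags: B1 = {b, e, f, g}  B2 = {c, e, f, g}  B3 = {d, e, f, g}  B4 = {a, e, f, g}  B5 = {e, f, g, h}
Tree: B1–B2, B2–B3, B3–B4, B4–B5
Each bag holds 4 vertices, so the decomposition has width 3, which upper-bounds the treewidth. For the lower bound: the 4 vertex sets {b,e}, {c,g}, {f}, {d} are disjoint, each induces a connected subgraph, and every pair is joined by at least one edge of G. Contracting each set to a single vertex therefore yields K_{4} as a minor, and since treewidth is minor-monotone, tw(G) ≥ tw(K_{4}) = 3. The upper and lower bounds meet at 3, so that is the treewidth.

3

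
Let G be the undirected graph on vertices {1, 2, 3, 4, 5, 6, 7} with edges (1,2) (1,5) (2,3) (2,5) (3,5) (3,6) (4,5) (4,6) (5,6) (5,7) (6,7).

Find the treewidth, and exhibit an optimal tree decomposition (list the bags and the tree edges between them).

Treewidth 2.
One optimal decomposition is:
Bags: B1 = {1, 2, 5}  B2 = {2, 3, 5}  B3 = {3, 5, 6}  B4 = {5, 6, 7}  B5 = {4, 5, 6}
Tree: B1–B2, B2–B3, B3–B4, B3–B5

Every bag has size at most 3, so the width is 3 − 1 = 2 and tw(G) ≤ 2. On the other hand G contains the 3-clique {1, 2, 5}. A clique must lie in a single bag of any decomposition, so no decomposition can have width below 2. Therefore the treewidth is 2.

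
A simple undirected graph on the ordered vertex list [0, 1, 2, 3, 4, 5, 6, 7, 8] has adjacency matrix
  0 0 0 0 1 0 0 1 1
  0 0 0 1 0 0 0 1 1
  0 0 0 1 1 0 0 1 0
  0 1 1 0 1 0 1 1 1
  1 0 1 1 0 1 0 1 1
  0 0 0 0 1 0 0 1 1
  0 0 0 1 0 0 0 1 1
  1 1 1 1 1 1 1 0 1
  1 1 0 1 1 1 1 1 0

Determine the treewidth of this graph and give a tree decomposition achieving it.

Treewidth 3.
One such decomposition:
Bags: B1 = {3, 6, 7, 8}  B2 = {3, 4, 7, 8}  B3 = {0, 4, 7, 8}  B4 = {2, 3, 4, 7}  B5 = {1, 3, 7, 8}  B6 = {4, 5, 7, 8}
Tree: B1–B2, B2–B3, B2–B4, B2–B5, B3–B6

The largest bag has 4 vertices, giving width 3; this decomposition certifies tw(G) ≤ 3. For the lower bound, the 4 vertices {0, 4, 7, 8} are pairwise adjacent, and any tree decomposition puts a clique entirely inside one bag — forcing width ≥ 3. Therefore the treewidth is 3.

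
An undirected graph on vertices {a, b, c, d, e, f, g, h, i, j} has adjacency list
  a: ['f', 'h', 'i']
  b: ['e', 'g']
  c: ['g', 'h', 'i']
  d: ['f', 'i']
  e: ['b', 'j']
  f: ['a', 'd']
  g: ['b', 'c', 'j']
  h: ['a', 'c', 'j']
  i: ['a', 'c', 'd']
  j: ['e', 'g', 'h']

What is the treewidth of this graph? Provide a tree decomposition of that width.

The largest bag has 3 vertices, giving width 2; this decomposition certifies tw(G) ≤ 2. For the lower bound, G contains the cycle e–b–g–j–e, so G is not a forest; only forests have treewidth ≤ 1, hence tw(G) ≥ 2. Therefore the treewidth is 2.

Treewidth 2.
Bags: B1 = {b, e, j}  B2 = {b, g, j}  B3 = {g, h, j}  B4 = {c, g, h}  B5 = {a, c, h}  B6 = {a, c, i}  B7 = {a, f, i}  B8 = {d, f, i}
Tree: B1–B2, B2–B3, B3–B4, B4–B5, B5–B6, B6–B7, B7–B8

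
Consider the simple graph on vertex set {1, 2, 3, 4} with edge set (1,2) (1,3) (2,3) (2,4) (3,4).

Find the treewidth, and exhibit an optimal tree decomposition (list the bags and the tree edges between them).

Treewidth 2.
Bags: B1 = {1, 2, 3}  B2 = {2, 3, 4}
Tree: B1–B2

Every bag has size at most 3, so the width is 3 − 1 = 2 and tw(G) ≤ 2. For the lower bound, the 3 vertices {1, 2, 3} are pairwise adjacent, and any tree decomposition puts a clique entirely inside one bag — forcing width ≥ 2. Hence tw(G) = 2 exactly.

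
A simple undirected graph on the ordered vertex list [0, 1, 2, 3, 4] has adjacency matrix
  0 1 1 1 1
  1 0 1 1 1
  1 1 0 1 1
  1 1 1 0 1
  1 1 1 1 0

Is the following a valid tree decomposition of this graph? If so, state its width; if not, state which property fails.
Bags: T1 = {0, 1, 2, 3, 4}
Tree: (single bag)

Yes; width 4.

Checking the three conditions: (i) the bags cover all of {0, 1, 2, 3, 4}; (ii) for each edge, some bag contains both endpoints; (iii) the bags containing any fixed vertex form a subtree. All hold, so the decomposition is valid with width 5 − 1 = 4.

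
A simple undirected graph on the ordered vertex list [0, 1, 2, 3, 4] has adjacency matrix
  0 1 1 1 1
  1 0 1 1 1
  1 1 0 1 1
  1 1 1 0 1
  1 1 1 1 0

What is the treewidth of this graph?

4

A width-4 tree decomposition is:
Bags: B1 = {0, 1, 2, 3, 4}
Tree: (single bag)
With just one bag of size 5, the width is 5 − 1 = 4, so tw(G) ≤ 4. On the other hand G contains the 5-clique {0, 1, 2, 3, 4}. A clique must lie in a single bag of any decomposition, so no decomposition can have width below 4. The upper and lower bounds meet at 4, so that is the treewidth.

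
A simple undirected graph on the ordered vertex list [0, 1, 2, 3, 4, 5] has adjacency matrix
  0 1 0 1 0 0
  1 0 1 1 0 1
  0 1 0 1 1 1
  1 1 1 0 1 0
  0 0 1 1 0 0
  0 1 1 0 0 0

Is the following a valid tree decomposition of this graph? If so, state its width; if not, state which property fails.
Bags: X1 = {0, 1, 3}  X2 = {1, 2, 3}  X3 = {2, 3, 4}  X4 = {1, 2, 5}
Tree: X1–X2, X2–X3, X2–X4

Yes; width 2.

Vertex coverage: the bags together contain {0, 1, 2, 3, 4, 5}, the full vertex set. Edge coverage: each edge of G has both endpoints in at least one bag. Running intersection: for every vertex, the bags containing it form a connected subtree. All three properties hold, so this is a valid tree decomposition of width max|bag| − 1 = 2, and hence tw(G) ≤ 2.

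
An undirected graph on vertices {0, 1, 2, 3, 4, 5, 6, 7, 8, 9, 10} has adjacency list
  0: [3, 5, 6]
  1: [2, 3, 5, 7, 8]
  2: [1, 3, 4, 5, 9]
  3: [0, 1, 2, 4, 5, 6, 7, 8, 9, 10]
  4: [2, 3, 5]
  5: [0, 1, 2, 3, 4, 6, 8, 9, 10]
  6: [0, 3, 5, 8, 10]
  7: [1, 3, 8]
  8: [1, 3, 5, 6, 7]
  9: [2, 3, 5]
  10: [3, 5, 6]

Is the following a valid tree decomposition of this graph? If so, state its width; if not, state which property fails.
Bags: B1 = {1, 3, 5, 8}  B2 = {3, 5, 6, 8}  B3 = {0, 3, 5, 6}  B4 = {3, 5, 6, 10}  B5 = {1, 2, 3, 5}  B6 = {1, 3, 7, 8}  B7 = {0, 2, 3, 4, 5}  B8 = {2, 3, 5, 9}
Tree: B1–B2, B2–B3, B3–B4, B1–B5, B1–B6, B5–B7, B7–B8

No — bags containing vertex 0 are not connected in the tree.

A tree decomposition must satisfy three properties: every vertex lies in some bag; for every edge, both endpoints lie together in some bag; and for every vertex, the bags containing it form a connected subtree. Here bags containing vertex 0 are not connected in the tree, so the decomposition is invalid.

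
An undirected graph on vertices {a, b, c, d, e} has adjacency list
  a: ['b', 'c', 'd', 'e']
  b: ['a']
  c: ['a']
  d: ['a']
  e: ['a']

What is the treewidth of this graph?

A width-1 tree decomposition is:
Bags: B1 = {a, e}  B2 = {a, b}  B3 = {a, d}  B4 = {a, c}
Tree: B1–B2, B1–B3, B2–B4
The largest bag has 2 vertices, giving width 1; this decomposition certifies tw(G) ≤ 1. G has an edge, so its treewidth is at least 1. Hence tw(G) = 1 exactly.

1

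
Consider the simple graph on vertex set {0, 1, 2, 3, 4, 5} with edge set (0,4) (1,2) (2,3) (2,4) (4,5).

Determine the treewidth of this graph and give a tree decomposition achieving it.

Treewidth 1.
One optimal decomposition is:
Bags: B1 = {2, 3}  B2 = {2, 4}  B3 = {4, 5}  B4 = {1, 2}  B5 = {0, 4}
Tree: B1–B2, B2–B3, B1–B4, B3–B5

The largest bag has 2 vertices, giving width 1; this decomposition certifies tw(G) ≤ 1. G has an edge, so its treewidth is at least 1. Therefore the treewidth is 1.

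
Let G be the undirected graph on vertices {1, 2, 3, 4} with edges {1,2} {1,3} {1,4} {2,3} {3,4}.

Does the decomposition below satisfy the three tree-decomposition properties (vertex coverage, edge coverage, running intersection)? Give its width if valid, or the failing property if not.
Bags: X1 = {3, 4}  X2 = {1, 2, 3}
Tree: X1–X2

No — edge (1,4) lies in no bag.

A tree decomposition must satisfy three properties: every vertex lies in some bag; for every edge, both endpoints lie together in some bag; and for every vertex, the bags containing it form a connected subtree. Here edge (1,4) lies in no bag, so the decomposition is invalid.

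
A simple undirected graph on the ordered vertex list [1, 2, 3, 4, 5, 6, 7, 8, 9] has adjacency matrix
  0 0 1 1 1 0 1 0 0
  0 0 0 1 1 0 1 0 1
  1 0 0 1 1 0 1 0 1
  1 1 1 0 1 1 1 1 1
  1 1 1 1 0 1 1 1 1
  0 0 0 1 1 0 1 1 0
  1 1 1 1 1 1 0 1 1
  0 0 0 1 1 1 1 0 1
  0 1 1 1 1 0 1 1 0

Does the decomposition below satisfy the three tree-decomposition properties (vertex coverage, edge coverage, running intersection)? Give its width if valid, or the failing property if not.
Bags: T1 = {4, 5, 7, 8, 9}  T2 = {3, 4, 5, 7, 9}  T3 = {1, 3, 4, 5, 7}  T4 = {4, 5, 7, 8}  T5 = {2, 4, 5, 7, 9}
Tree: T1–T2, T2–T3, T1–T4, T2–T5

A tree decomposition must satisfy three properties: every vertex lies in some bag; for every edge, both endpoints lie together in some bag; and for every vertex, the bags containing it form a connected subtree. Here vertex 6 appears in no bag, so the decomposition is invalid.

No — vertex 6 appears in no bag.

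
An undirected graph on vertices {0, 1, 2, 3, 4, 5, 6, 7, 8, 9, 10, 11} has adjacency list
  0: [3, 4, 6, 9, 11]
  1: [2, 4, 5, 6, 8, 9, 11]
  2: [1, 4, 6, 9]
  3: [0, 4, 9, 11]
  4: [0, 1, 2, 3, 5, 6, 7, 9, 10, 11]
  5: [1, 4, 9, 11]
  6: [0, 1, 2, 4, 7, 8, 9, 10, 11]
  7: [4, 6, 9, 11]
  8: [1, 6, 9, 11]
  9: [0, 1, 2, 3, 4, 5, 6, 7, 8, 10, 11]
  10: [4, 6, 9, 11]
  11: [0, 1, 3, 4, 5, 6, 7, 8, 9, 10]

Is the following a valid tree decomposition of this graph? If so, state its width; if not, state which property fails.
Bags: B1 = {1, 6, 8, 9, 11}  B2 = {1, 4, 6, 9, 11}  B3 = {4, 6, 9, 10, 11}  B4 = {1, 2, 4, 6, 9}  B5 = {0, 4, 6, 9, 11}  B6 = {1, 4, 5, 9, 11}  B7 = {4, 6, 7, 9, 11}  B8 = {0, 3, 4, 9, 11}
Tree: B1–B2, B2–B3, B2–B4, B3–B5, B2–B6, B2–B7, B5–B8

Yes; width 4.

Vertex coverage: the bags together contain {0, 1, 2, 3, 4, 5, 6, 7, 8, 9, 10, 11}, the full vertex set. Edge coverage: each edge of G has both endpoints in at least one bag. Running intersection: for every vertex, the bags containing it form a connected subtree. All three properties hold, so this is a valid tree decomposition of width max|bag| − 1 = 4, and hence tw(G) ≤ 4.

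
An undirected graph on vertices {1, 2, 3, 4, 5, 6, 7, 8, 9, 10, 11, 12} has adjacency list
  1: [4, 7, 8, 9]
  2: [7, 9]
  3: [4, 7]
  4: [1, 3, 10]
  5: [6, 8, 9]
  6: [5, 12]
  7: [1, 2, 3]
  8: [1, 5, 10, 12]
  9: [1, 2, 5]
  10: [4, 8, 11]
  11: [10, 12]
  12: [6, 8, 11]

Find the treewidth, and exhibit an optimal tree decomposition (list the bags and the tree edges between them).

Treewidth 3.
One such decomposition:
Bags: B1 = {2, 3, 4, 7}  B2 = {1, 2, 4, 7}  B3 = {1, 2, 4, 9}  B4 = {1, 4, 9, 10}  B5 = {1, 8, 9, 10}  B6 = {5, 8, 9, 10}  B7 = {5, 8, 10, 11}  B8 = {5, 8, 11, 12}  B9 = {5, 6, 11, 12}
Tree: B1–B2, B2–B3, B3–B4, B4–B5, B5–B6, B6–B7, B7–B8, B8–B9

Every bag has size at most 4, so the width is 4 − 1 = 3 and tw(G) ≤ 3. For the lower bound: the 4 vertex sets {2,3,7}, {4}, {1}, {5,8,9,10} are disjoint, each induces a connected subgraph, and every pair is joined by at least one edge of G. Contracting each set to a single vertex therefore yields K_{4} as a minor, and since treewidth is minor-monotone, tw(G) ≥ tw(K_{4}) = 3. Combining the bounds, tw(G) = 3.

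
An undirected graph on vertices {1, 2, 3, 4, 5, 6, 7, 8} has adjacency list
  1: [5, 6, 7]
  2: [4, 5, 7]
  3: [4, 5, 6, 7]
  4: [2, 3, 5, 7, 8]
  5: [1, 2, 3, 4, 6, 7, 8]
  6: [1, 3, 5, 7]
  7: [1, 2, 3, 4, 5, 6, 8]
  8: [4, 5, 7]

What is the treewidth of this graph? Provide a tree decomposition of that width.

The largest bag has 4 vertices, giving width 3; this decomposition certifies tw(G) ≤ 3. For the lower bound, the 4 vertices {1, 5, 6, 7} are pairwise adjacent, and any tree decomposition puts a clique entirely inside one bag — forcing width ≥ 3. Combining the bounds, tw(G) = 3.

Treewidth 3.
Bags: B1 = {3, 4, 5, 7}  B2 = {4, 5, 7, 8}  B3 = {2, 4, 5, 7}  B4 = {3, 5, 6, 7}  B5 = {1, 5, 6, 7}
Tree: B1–B2, B2–B3, B1–B4, B4–B5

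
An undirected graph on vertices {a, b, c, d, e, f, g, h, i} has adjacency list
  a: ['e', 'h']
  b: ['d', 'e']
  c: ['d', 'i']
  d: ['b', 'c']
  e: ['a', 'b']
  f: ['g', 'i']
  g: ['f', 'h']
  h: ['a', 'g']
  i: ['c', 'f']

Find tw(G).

2

A width-2 tree decomposition is:
Bags: B1 = {c, d, i}  B2 = {d, f, i}  B3 = {d, f, g}  B4 = {d, g, h}  B5 = {a, d, h}  B6 = {a, d, e}  B7 = {b, d, e}
Tree: B1–B2, B2–B3, B3–B4, B4–B5, B5–B6, B6–B7
Each bag holds 3 vertices, so the decomposition has width 2, which upper-bounds the treewidth. Since d–c–i–f–g–h–a–e–b–d is a cycle in G, G is not acyclic. Forests are exactly the graphs of treewidth ≤ 1, so tw(G) ≥ 2. The upper and lower bounds meet at 2, so that is the treewidth.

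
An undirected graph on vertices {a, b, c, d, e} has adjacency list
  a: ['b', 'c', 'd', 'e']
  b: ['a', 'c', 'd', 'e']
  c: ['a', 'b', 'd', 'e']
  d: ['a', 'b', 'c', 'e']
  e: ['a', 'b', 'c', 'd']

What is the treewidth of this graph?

A width-4 tree decomposition is:
Bags: B1 = {a, b, c, d, e}
Tree: (single bag)
A single bag containing all 5 vertices is trivially a valid decomposition of width 4. Conversely, {a, b, c, d, e} is a clique of size 5, and the vertices of any clique must share a bag in every tree decomposition; so some bag has ≥ 5 vertices and tw(G) ≥ 4. Combining the bounds, tw(G) = 4.

4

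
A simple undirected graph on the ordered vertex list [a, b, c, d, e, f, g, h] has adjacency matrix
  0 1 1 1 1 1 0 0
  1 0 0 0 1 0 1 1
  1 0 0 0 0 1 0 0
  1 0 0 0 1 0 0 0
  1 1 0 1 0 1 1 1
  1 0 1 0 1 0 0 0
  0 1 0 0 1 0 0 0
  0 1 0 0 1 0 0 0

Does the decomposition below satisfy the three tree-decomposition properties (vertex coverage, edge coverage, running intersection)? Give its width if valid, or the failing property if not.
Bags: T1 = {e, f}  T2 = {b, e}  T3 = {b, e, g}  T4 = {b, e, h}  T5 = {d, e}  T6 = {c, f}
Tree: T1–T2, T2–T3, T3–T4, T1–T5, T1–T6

No — vertex a appears in no bag.

A tree decomposition must satisfy three properties: every vertex lies in some bag; for every edge, both endpoints lie together in some bag; and for every vertex, the bags containing it form a connected subtree. Here vertex a appears in no bag, so the decomposition is invalid.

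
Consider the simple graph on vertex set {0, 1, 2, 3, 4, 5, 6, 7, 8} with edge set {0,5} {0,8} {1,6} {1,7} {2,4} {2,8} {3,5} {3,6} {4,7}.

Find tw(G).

2

A width-2 tree decomposition is:
Bags: B1 = {1, 6, 7}  B2 = {4, 6, 7}  B3 = {2, 4, 6}  B4 = {2, 6, 8}  B5 = {0, 6, 8}  B6 = {0, 5, 6}  B7 = {3, 5, 6}
Tree: B1–B2, B2–B3, B3–B4, B4–B5, B5–B6, B6–B7
Every bag has size at most 3, so the width is 3 − 1 = 2 and tw(G) ≤ 2. The edges 6–1–7–4–2–8–0–5–3–6 form a cycle, so G is not a tree and its treewidth is at least 2. Therefore the treewidth is 2.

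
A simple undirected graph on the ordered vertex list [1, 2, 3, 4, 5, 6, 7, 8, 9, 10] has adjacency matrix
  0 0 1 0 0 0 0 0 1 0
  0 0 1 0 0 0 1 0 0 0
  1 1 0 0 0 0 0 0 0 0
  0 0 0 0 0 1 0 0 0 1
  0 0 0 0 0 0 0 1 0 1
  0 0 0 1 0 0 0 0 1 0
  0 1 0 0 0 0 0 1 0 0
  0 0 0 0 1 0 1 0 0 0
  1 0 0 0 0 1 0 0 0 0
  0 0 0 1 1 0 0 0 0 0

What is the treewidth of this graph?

A width-2 tree decomposition is:
Bags: B1 = {2, 3, 7}  B2 = {1, 3, 7}  B3 = {1, 7, 9}  B4 = {6, 7, 9}  B5 = {4, 6, 7}  B6 = {4, 7, 10}  B7 = {5, 7, 10}  B8 = {5, 7, 8}
Tree: B1–B2, B2–B3, B3–B4, B4–B5, B5–B6, B6–B7, B7–B8
Each bag holds 3 vertices, so the decomposition has width 2, which upper-bounds the treewidth. The edges 7–2–3–1–9–6–4–10–5–8–7 form a cycle, so G is not a tree and its treewidth is at least 2. Combining the bounds, tw(G) = 2.

2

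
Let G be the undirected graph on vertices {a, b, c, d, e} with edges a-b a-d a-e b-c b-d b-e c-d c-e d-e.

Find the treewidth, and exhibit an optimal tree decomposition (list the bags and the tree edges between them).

Every bag has size at most 4, so the width is 4 − 1 = 3 and tw(G) ≤ 3. For the lower bound, the 4 vertices {b, c, d, e} are pairwise adjacent, and any tree decomposition puts a clique entirely inside one bag — forcing width ≥ 3. The upper and lower bounds meet at 3, so that is the treewidth.

Treewidth 3.
One optimal decomposition is:
Bags: B1 = {b, c, d, e}  B2 = {a, b, d, e}
Tree: B1–B2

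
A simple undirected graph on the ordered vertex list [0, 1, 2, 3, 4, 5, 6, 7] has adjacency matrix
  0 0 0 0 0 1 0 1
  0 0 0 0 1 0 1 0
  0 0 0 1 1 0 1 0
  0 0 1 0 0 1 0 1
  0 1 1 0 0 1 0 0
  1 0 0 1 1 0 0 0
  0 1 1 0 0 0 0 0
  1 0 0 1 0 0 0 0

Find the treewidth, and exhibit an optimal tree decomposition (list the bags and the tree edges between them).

Treewidth 2.
One such decomposition:
Bags: B1 = {0, 5, 7}  B2 = {3, 5, 7}  B3 = {3, 4, 5}  B4 = {2, 3, 4}  B5 = {1, 2, 4}  B6 = {1, 2, 6}
Tree: B1–B2, B2–B3, B3–B4, B4–B5, B5–B6

The largest bag has 3 vertices, giving width 2; this decomposition certifies tw(G) ≤ 2. Since 0–7–3–5–0 is a cycle in G, G is not acyclic. Forests are exactly the graphs of treewidth ≤ 1, so tw(G) ≥ 2. The upper and lower bounds meet at 2, so that is the treewidth.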